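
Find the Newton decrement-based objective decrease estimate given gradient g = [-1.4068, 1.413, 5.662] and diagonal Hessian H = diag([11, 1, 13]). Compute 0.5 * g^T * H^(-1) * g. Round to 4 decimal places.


Step 1: H is diagonal, so H^(-1) * g = [-0.1279, 1.413, 0.4355].
Step 2: g^T H^(-1) g = sum_i g_i^2 / H_ii
  = (-1.4068)^2/11 + (1.413)^2/1 + (5.662)^2/13
  = 0.1799 + 1.9966 + 2.466 = 4.6425
Step 3: Objective decrease = 0.5 * g^T H^(-1) g = 2.3213


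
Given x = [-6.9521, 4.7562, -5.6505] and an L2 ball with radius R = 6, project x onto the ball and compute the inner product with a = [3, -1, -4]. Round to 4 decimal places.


Step 1: Compute ||x|| (intermediates to 6 decimals).
||x|| = sqrt((-6.9521)^2 + 4.7562^2 + (-5.6505)^2) = 10.143041
Step 2: Project.
Since ||x|| > R, scale = R/||x|| = 6/10.143041 = 0.591539, proj(x) = scale * x
proj(x) = [-4.112438, 2.813478, -3.342491]
Step 3: Dot product.
a^T * proj(x) = 3*(-4.112438) - 1*2.813478 - 4*(-3.342491) = -1.7808


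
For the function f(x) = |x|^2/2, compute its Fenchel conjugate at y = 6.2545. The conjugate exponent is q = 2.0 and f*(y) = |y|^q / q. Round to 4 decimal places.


The conjugate exponent q satisfies 1/p + 1/q = 1.
p = 2, so q = 2/(2 - 1) = 2.0
|y|^q = 6.2545^2.0 = 39.1188
f*(6.2545) = 39.1188 / 2.0 = 19.5594


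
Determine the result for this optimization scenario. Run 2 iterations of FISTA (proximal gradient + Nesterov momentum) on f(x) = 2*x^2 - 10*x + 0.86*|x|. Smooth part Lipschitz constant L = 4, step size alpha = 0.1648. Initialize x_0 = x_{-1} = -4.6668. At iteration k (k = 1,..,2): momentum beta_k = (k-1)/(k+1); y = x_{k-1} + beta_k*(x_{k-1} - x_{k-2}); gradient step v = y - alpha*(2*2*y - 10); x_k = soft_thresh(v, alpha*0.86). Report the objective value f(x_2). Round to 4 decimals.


FISTA on f(x) = 2*x^2 - 10*x + 0.86*|x|
L = 4, alpha = 0.1648
Iteration 1: beta = 0.0, y = -4.6668 + 0.0*(-4.6668 + 4.6668) = -4.6668
  grad(y) = -28.6672, v = y - alpha*grad = 0.0576
  prox(v) = soft_thresh(0.0576, 0.1417) = 0.0
Iteration 2: beta = 0.3333, y = 0.0 + 0.3333*(0.0 + 4.6668) = 1.5556
  grad(y) = -3.7776, v = y - alpha*grad = 2.1781
  prox(v) = soft_thresh(2.1781, 0.1417) = 2.0364
f(x_2) = 2*2.0364^2 - 10*2.0364 + 0.86*|2.0364| = -10.3189


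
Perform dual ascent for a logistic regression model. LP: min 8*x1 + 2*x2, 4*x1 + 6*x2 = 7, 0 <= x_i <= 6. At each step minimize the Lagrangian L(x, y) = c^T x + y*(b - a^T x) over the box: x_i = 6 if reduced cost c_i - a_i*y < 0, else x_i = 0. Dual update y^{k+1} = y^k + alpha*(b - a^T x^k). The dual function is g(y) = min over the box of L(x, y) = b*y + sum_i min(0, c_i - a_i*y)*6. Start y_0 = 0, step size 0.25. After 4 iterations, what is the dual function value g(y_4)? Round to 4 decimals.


Dual ascent for LP: min 8*x1 + 2*x2, 4*x1 + 6*x2 = 7, 0 <= x_i <= 6
Step 1: y^k = 0.0, reduced costs: (8.0, 2.0)
  x^k = (0.0, 0.0), subgradient = b - a^T x = 7.0
  y^{k+1} = 0.0 + 0.25*7.0 = 1.75
Step 2: y^k = 1.75, reduced costs: (1.0, -8.5)
  x^k = (0.0, 6.0), subgradient = b - a^T x = -29.0
  y^{k+1} = 1.75 + 0.25*-29.0 = -5.5
Step 3: y^k = -5.5, reduced costs: (30.0, 35.0)
  x^k = (0.0, 0.0), subgradient = b - a^T x = 7.0
  y^{k+1} = -5.5 + 0.25*7.0 = -3.75
Step 4: y^k = -3.75, reduced costs: (23.0, 24.5)
  x^k = (0.0, 0.0), subgradient = b - a^T x = 7.0
  y^{k+1} = -3.75 + 0.25*7.0 = -2.0
Dual objective at y_4 = -2.0: reduced costs (16.0, 14.0), box minimizer x = (0.0, 0.0)
g(y_4) = b*y + (c1 - a1*y)*x1 + (c2 - a2*y)*x2 = 7*(-2.0) + 16.0*0.0 + 14.0*0.0 = -14.0 + 0.0 + 0.0 = -14.0


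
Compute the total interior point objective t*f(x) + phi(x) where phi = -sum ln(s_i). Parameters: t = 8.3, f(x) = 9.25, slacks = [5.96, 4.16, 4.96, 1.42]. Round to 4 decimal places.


Step 1: Compute log-barrier.
ln values: [1.7851, 1.4255, 1.6014, 0.3507]
phi = -(1.7851 + 1.4255 + 1.6014 + 0.3507) = -5.1626
Step 2: Compute augmented objective.
t*f(x) = 8.3*9.25 = 76.775
Total = 76.775 - 5.1626 = 71.6124


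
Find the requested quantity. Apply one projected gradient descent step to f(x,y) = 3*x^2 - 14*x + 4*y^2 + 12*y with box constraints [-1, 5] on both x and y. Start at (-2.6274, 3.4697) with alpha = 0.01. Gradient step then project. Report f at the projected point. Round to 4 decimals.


Step 1: Compute gradient at (-2.6274, 3.4697).
grad_x = 2*3*-2.6274 - 14 = -29.7644
grad_y = 2*4*3.4697 + 12 = 39.7576
Step 2: Gradient step.
x_raw = -2.6274 - 0.01*-29.7644 = -2.3298
y_raw = 3.4697 - 0.01*39.7576 = 3.0721
Step 3: Project onto [-1, 5].
x_proj = clip(-2.3298) = -1.0
y_proj = clip(3.0721) = 3.0721
Step 4: Evaluate f.
f(-1.0, 3.0721) = 91.6173


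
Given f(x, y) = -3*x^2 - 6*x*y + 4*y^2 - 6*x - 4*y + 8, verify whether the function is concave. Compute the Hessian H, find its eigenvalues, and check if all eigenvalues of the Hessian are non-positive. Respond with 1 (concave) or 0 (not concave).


The Hessian of f(x,y) = -3*x^2 - 6*x*y + 4*y^2 - 6*x - 4*y + 8 is:
H = [[-6, -6], [-6, 8]]
Trace = -6 + 8 = 2
Determinant = -6*8 - (-6)^2 = -84
Discriminant = (2)^2 - 4*-84 = 340.0
Eigenvalues: lambda_1 = -8.2195, lambda_2 = 10.2195
The function is not concave.

0


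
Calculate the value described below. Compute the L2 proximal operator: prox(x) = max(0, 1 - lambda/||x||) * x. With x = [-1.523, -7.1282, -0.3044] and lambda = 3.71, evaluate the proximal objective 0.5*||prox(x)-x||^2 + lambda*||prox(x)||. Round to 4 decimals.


Step 1: Compute ||x||.
||x|| = 7.2954
Step 2: Compute scaling factor.
scale = max(0, 1 - 3.71/7.2954) = 0.4915
Step 3: prox(x) = [-0.7485, -3.5032, -0.1496]
||prox(x)|| = 3.5854
Step 4: Proximal objective.
0.5*||prox-x||^2 = 6.8821
lambda*||prox|| = 13.3018
Total = 20.184


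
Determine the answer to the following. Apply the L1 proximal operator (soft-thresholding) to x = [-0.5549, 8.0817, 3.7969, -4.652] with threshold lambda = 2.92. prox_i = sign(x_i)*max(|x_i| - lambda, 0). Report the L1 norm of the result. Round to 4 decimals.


Soft-thresholding with lambda = 2.92:
prox(-0.5549) = sign(-0.5549)*max(|-0.5549| - 2.92, 0) = 0.0
prox(8.0817) = sign(8.0817)*max(|8.0817| - 2.92, 0) = 5.1617
prox(3.7969) = sign(3.7969)*max(|3.7969| - 2.92, 0) = 0.8769
prox(-4.652) = sign(-4.652)*max(|-4.652| - 2.92, 0) = -1.732
prox(x) = [0.0, 5.1617, 0.8769, -1.732]
||prox(x)||_1 = 0.0 + 5.1617 + 0.8769 + 1.732 = 7.7706


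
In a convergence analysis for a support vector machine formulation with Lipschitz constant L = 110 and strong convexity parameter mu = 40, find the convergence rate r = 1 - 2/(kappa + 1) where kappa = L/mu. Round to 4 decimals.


Step 1: Compute the condition number.
kappa = L/mu = 110/40 = 2.75
Step 2: Compute the convergence rate.
r = 1 - 2/(kappa + 1) = 1 - 2*mu/(L + mu) = (L - mu)/(L + mu) = 70/150 = 0.4667


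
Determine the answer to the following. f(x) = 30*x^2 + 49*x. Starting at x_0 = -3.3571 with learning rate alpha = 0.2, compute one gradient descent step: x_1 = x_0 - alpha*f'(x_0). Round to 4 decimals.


We compute the gradient at x_0 and apply the update.
f'(x) = 60*x + 49
f'(-3.3571) = 60*-3.3571 + 49 = -152.426
x_1 = -3.3571 - 0.2*-152.426 = 27.1281


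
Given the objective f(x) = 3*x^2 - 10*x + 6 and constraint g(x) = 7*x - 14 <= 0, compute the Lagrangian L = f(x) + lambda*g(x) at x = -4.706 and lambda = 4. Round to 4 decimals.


Step 1: Evaluate f(x).
f(-4.706) = 3*(-4.706)^2 - 10*(-4.706) + 6 = 119.4993
Step 2: Evaluate g(x).
g(-4.706) = 7*-4.706 - 14 = -46.942
Step 3: Compute Lagrangian.
L = 119.4993 + 4*-46.942 = -68.2687


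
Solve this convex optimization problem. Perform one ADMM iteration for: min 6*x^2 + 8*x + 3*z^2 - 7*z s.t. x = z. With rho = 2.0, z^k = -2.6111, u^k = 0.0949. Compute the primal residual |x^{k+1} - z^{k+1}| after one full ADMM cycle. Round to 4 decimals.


ADMM iteration with rho = 2.0, z^k = -2.6111, u^k = 0.0949
Step 1: x-update.
Minimize 6*x^2 + 8*x + (2.0/2)*(x + 2.6111 + 0.0949)^2
FOC: (2*6 + 2.0)*x = -8 + 2.0*(-2.6111 - 0.0949)
x^{k+1} = -0.958
Step 2: z-update.
Minimize 3*z^2 - 7*z + (2.0/2)*(-0.958 - z + 0.0949)^2
FOC: (2*3 + 2.0)*z = 7 + 2.0*(-0.958 + 0.0949)
z^{k+1} = 0.6592
Step 3: u-update.
u^{k+1} = 0.0949 - 0.958 - 0.6592 = -1.5223
Step 4: Primal residual = |-0.958 - 0.6592| = 1.6172


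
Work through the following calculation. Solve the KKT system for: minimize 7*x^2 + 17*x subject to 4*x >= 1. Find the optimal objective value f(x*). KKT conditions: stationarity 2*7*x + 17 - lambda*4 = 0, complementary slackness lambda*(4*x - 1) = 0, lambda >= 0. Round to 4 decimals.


Step 1: Try lambda = 0 (constraint inactive).
x_unc = -17/(2*7) = -1.2143
Check: 4*-1.2143 = -4.8572 < 1 -- violated!
Step 2: Constraint must be active: 4*x = 1
x* = 1/4 = 0.25
lambda = (2*7*0.25 + 17)/4 = 5.125
Step 3: Compute optimal value.
f(x*) = 7*0.25^2 + 17*0.25 = 4.6875


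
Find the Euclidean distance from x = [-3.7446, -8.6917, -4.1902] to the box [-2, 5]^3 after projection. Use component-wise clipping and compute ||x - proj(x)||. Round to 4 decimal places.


Project each component onto [-2, 5].
clip(-3.7446) = -2.0, clip(-8.6917) = -2.0, clip(-4.1902) = -2.0
Projection = [-2.0, -2.0, -2.0]
Squared diffs: [3.0436, 44.7788, 4.797]
Distance = sqrt(52.6194) = 7.2539


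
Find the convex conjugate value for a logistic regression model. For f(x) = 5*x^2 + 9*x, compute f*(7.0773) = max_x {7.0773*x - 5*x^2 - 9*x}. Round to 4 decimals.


f*(y) = sup_x {y*x - a*x^2 - b*x} = sup_x {(y-b)*x - a*x^2}
FOC: (y - b) - 2a*x = 0 => x* = (y - b)/(2a)
x* = (7.0773 - 9)/(2*5) = -0.1923
f*(7.0773) = (y-b)^2/(4a) = (7.0773 - 9)^2/(4*5)
= 3.6968/20 = 0.1848


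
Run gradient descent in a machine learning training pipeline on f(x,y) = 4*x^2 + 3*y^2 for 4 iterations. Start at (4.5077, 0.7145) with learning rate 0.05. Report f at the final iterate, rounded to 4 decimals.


Gradient descent on f(x,y) = 4*x^2 + 3*y^2.
Starting point: (4.5077, 0.7145), alpha = 0.05
Step 1: grad_x = 2*4*4.5077 = 36.0616, grad_y = 2*3*0.7145 = 4.287
  x_1 = 4.5077 - 0.05*36.0616 = 2.7046
  y_1 = 0.7145 - 0.05*4.287 = 0.5002
Step 2: grad_x = 2*4*2.7046 = 21.637, grad_y = 2*3*0.5002 = 3.0009
  x_2 = 2.7046 - 0.05*21.637 = 1.6228
  y_2 = 0.5002 - 0.05*3.0009 = 0.3501
Step 3: grad_x = 2*4*1.6228 = 12.9822, grad_y = 2*3*0.3501 = 2.1006
  x_3 = 1.6228 - 0.05*12.9822 = 0.9737
  y_3 = 0.3501 - 0.05*2.1006 = 0.2451
Step 4: grad_x = 2*4*0.9737 = 7.7893, grad_y = 2*3*0.2451 = 1.4704
  x_4 = 0.9737 - 0.05*7.7893 = 0.5842
  y_4 = 0.2451 - 0.05*1.4704 = 0.1716
f(0.5842, 0.1716) = 4*0.5842^2 + 3*0.1716^2 = 1.4534


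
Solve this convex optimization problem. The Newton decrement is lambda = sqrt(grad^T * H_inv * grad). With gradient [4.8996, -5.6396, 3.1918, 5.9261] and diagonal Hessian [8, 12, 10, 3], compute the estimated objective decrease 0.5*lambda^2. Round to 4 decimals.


Step 1: H is diagonal, so H^(-1) * g = [0.6125, -0.47, 0.3192, 1.9754].
Step 2: g^T H^(-1) g = sum_i g_i^2 / H_ii
  = (4.8996)^2/8 + (-5.6396)^2/12 + (3.1918)^2/10 + (5.9261)^2/3
  = 3.0008 + 2.6504 + 1.0188 + 11.7062 = 18.3762
Step 3: Objective decrease = 0.5 * g^T H^(-1) g = 9.1881


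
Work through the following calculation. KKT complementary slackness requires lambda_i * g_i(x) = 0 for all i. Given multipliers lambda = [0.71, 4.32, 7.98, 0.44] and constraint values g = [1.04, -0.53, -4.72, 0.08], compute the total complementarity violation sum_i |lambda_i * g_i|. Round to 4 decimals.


KKT complementary slackness check:
lambda_1 * g_1 = 0.71 * 1.04 = 0.7384
lambda_2 * g_2 = 4.32 * -0.53 = -2.2896
lambda_3 * g_3 = 7.98 * -4.72 = -37.6656
lambda_4 * g_4 = 0.44 * 0.08 = 0.0352
Total violation = 0.7384 + 2.2896 + 37.6656 + 0.0352 = 40.7288


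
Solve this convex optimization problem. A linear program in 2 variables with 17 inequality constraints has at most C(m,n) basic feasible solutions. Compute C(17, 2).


Each vertex corresponds to some choice of n active constraints out of m, so the number of vertices is at most C(m, n) = m! / (n!(m-n)!).
m = 17, n = 2
Numerator: 17 * 16
Denominator: 2! = 2
C(17, 2) = 136


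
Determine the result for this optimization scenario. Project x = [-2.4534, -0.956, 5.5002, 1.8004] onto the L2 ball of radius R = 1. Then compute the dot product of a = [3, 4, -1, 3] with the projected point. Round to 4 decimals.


Step 1: Compute ||x|| (intermediates to 6 decimals).
||x|| = sqrt((-2.4534)^2 + (-0.956)^2 + 5.5002^2 + 1.8004^2) = 6.358203
Step 2: Project.
Since ||x|| > R, scale = R/||x|| = 1/6.358203 = 0.157277, proj(x) = scale * x
proj(x) = [-0.385863, -0.150357, 0.865055, 0.283162]
Step 3: Dot product.
a^T * proj(x) = 3*(-0.385863) + 4*(-0.150357) - 1*0.865055 + 3*0.283162 = -1.7746


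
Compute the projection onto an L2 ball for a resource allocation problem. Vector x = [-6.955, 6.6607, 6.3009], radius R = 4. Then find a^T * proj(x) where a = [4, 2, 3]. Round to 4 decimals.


Step 1: Compute ||x|| (intermediates to 6 decimals).
||x|| = sqrt((-6.955)^2 + 6.6607^2 + 6.3009^2) = 11.508184
Step 2: Project.
Since ||x|| > R, scale = R/||x|| = 4/11.508184 = 0.347579, proj(x) = scale * x
proj(x) = [-2.417412, 2.315119, 2.190061]
Step 3: Dot product.
a^T * proj(x) = 4*(-2.417412) + 2*2.315119 + 3*2.190061 = 1.5308


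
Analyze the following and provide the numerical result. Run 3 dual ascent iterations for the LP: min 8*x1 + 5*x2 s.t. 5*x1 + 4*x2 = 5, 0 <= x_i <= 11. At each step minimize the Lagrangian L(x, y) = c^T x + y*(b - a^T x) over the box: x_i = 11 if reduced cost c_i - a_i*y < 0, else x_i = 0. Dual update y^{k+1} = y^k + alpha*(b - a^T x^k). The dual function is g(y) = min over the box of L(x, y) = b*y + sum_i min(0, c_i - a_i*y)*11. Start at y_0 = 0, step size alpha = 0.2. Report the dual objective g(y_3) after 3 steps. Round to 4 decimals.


Dual ascent for LP: min 8*x1 + 5*x2, 5*x1 + 4*x2 = 5, 0 <= x_i <= 11
Step 1: y^k = 0.0, reduced costs: (8.0, 5.0)
  x^k = (0.0, 0.0), subgradient = b - a^T x = 5.0
  y^{k+1} = 0.0 + 0.2*5.0 = 1.0
Step 2: y^k = 1.0, reduced costs: (3.0, 1.0)
  x^k = (0.0, 0.0), subgradient = b - a^T x = 5.0
  y^{k+1} = 1.0 + 0.2*5.0 = 2.0
Step 3: y^k = 2.0, reduced costs: (-2.0, -3.0)
  x^k = (11.0, 11.0), subgradient = b - a^T x = -94.0
  y^{k+1} = 2.0 + 0.2*-94.0 = -16.8
Dual objective at y_3 = -16.8: reduced costs (92.0, 72.2), box minimizer x = (0.0, 0.0)
g(y_3) = b*y + (c1 - a1*y)*x1 + (c2 - a2*y)*x2 = 5*(-16.8) + 92.0*0.0 + 72.2*0.0 = -84.0 + 0.0 + 0.0 = -84.0


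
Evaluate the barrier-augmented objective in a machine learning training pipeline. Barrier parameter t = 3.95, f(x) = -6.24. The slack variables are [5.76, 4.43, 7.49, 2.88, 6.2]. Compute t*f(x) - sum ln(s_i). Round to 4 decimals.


Step 1: Compute log-barrier.
ln values: [1.7509, 1.4884, 2.0136, 1.0578, 1.8245]
phi = -(1.7509 + 1.4884 + 2.0136 + 1.0578 + 1.8245) = -8.1352
Step 2: Compute augmented objective.
t*f(x) = 3.95*-6.24 = -24.648
Total = -24.648 - 8.1352 = -32.7832


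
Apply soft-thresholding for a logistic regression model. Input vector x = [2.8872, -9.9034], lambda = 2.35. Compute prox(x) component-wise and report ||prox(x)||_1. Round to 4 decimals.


Soft-thresholding with lambda = 2.35:
prox(2.8872) = sign(2.8872)*max(|2.8872| - 2.35, 0) = 0.5372
prox(-9.9034) = sign(-9.9034)*max(|-9.9034| - 2.35, 0) = -7.5534
prox(x) = [0.5372, -7.5534]
||prox(x)||_1 = 0.5372 + 7.5534 = 8.0906


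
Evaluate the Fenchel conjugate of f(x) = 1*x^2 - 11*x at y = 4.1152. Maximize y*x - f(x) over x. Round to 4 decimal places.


f*(y) = sup_x {y*x - a*x^2 - b*x} = sup_x {(y-b)*x - a*x^2}
FOC: (y - b) - 2a*x = 0 => x* = (y - b)/(2a)
x* = (4.1152 + 11)/(2*1) = 7.5576
f*(4.1152) = (y-b)^2/(4a) = (4.1152 + 11)^2/(4*1)
= 228.4693/4 = 57.1173


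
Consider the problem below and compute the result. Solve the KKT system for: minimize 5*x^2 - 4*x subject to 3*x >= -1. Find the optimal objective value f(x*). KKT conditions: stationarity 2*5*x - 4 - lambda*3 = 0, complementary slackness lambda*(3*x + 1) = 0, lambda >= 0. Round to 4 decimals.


Step 1: Try lambda = 0 (constraint inactive).
Stationarity: 2*5*x - 4 = 0
x* = 4/(2*5) = 0.4
Check constraint: 3*0.4 = 1.2 >= -1 -- satisfied.
Step 2: Compute optimal value.
f(x*) = 5*0.4^2 - 4*0.4 = -0.8


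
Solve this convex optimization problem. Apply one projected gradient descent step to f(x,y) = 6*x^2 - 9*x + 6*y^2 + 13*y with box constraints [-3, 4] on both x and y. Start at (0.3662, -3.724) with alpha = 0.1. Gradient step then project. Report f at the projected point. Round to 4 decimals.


Step 1: Compute gradient at (0.3662, -3.724).
grad_x = 2*6*0.3662 - 9 = -4.6056
grad_y = 2*6*-3.724 + 13 = -31.688
Step 2: Gradient step.
x_raw = 0.3662 - 0.1*-4.6056 = 0.8268
y_raw = -3.724 - 0.1*-31.688 = -0.5552
Step 3: Project onto [-3, 4].
x_proj = clip(0.8268) = 0.8268
y_proj = clip(-0.5552) = -0.5552
Step 4: Evaluate f.
f(0.8268, -0.5552) = -8.7078


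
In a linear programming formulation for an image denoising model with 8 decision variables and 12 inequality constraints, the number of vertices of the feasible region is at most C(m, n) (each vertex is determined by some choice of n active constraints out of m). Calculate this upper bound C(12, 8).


Each vertex corresponds to some choice of n active constraints out of m, so the number of vertices is at most C(m, n) = m! / (n!(m-n)!).
m = 12, n = 8
Numerator: 12 * 11 * 10 * 9 * 8 * 7 * 6 * 5
Denominator: 8! = 40320
C(12, 8) = 495


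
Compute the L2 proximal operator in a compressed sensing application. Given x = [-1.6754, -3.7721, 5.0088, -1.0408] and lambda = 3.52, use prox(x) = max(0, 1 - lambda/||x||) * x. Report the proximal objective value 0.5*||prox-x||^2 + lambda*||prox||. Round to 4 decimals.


Step 1: Compute ||x||.
||x|| = 6.5732
Step 2: Compute scaling factor.
scale = max(0, 1 - 3.52/6.5732) = 0.4645
Step 3: prox(x) = [-0.7782, -1.7521, 2.3266, -0.4834]
||prox(x)|| = 3.0532
Step 4: Proximal objective.
0.5*||prox-x||^2 = 6.1952
lambda*||prox|| = 10.7473
Total = 16.9425


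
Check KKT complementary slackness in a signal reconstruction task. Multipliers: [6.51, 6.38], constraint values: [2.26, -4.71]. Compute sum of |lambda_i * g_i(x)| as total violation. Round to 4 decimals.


KKT complementary slackness check:
lambda_1 * g_1 = 6.51 * 2.26 = 14.7126
lambda_2 * g_2 = 6.38 * -4.71 = -30.0498
Total violation = 14.7126 + 30.0498 = 44.7624


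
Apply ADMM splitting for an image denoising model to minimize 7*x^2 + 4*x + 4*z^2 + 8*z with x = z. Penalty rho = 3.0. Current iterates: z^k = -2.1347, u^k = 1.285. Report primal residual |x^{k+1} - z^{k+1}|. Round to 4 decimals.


ADMM iteration with rho = 3.0, z^k = -2.1347, u^k = 1.285
Step 1: x-update.
Minimize 7*x^2 + 4*x + (3.0/2)*(x + 2.1347 + 1.285)^2
FOC: (2*7 + 3.0)*x = -4 + 3.0*(-2.1347 - 1.285)
x^{k+1} = -0.8388
Step 2: z-update.
Minimize 4*z^2 + 8*z + (3.0/2)*(-0.8388 - z + 1.285)^2
FOC: (2*4 + 3.0)*z = -8 + 3.0*(-0.8388 + 1.285)
z^{k+1} = -0.6056
Step 3: u-update.
u^{k+1} = 1.285 - 0.8388 + 0.6056 = 1.0518
Step 4: Primal residual = |-0.8388 + 0.6056| = 0.2332


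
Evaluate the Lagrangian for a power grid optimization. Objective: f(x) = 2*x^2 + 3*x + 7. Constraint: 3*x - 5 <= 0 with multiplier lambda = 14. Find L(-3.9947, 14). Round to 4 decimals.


Step 1: Evaluate f(x).
f(-3.9947) = 2*(-3.9947)^2 + 3*(-3.9947) + 7 = 26.9312
Step 2: Evaluate g(x).
g(-3.9947) = 3*-3.9947 - 5 = -16.9841
Step 3: Compute Lagrangian.
L = 26.9312 + 14*-16.9841 = -210.8462


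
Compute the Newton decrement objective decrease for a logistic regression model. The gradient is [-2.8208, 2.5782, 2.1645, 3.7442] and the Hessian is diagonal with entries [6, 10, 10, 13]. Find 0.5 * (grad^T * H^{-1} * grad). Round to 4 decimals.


Step 1: H is diagonal, so H^(-1) * g = [-0.4701, 0.2578, 0.2165, 0.288].
Step 2: g^T H^(-1) g = sum_i g_i^2 / H_ii
  = (-2.8208)^2/6 + (2.5782)^2/10 + (2.1645)^2/10 + (3.7442)^2/13
  = 1.3262 + 0.6647 + 0.4685 + 1.0784 = 3.5378
Step 3: Objective decrease = 0.5 * g^T H^(-1) g = 1.7689


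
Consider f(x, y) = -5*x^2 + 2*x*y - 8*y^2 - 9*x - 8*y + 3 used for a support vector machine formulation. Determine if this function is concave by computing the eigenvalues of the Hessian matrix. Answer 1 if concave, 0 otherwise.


The Hessian of f(x,y) = -5*x^2 + 2*x*y - 8*y^2 - 9*x - 8*y + 3 is:
H = [[-10, 2], [2, -16]]
Trace = -10 - 16 = -26
Determinant = -10*-16 - (2)^2 = 156
Discriminant = (-26)^2 - 4*156 = 52.0
Eigenvalues: lambda_1 = -16.6056, lambda_2 = -9.3944
The function is concave.

1


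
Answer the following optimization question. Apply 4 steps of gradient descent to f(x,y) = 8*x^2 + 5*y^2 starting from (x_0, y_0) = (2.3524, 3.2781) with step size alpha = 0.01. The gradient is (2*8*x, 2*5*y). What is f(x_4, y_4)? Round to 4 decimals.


Gradient descent on f(x,y) = 8*x^2 + 5*y^2.
Starting point: (2.3524, 3.2781), alpha = 0.01
Step 1: grad_x = 2*8*2.3524 = 37.6384, grad_y = 2*5*3.2781 = 32.781
  x_1 = 2.3524 - 0.01*37.6384 = 1.976
  y_1 = 3.2781 - 0.01*32.781 = 2.9503
Step 2: grad_x = 2*8*1.976 = 31.6163, grad_y = 2*5*2.9503 = 29.5029
  x_2 = 1.976 - 0.01*31.6163 = 1.6599
  y_2 = 2.9503 - 0.01*29.5029 = 2.6553
Step 3: grad_x = 2*8*1.6599 = 26.5577, grad_y = 2*5*2.6553 = 26.5526
  x_3 = 1.6599 - 0.01*26.5577 = 1.3943
  y_3 = 2.6553 - 0.01*26.5526 = 2.3897
Step 4: grad_x = 2*8*1.3943 = 22.3084, grad_y = 2*5*2.3897 = 23.8973
  x_4 = 1.3943 - 0.01*22.3084 = 1.1712
  y_4 = 2.3897 - 0.01*23.8973 = 2.1508
f(1.1712, 2.1508) = 8*1.1712^2 + 5*2.1508^2 = 34.1024


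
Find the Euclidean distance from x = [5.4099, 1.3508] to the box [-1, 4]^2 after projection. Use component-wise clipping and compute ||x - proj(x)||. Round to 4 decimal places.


Project each component onto [-1, 4].
clip(5.4099) = 4.0, clip(1.3508) = 1.3508
Projection = [4.0, 1.3508]
Squared diffs: [1.9878, 0.0]
Distance = sqrt(1.9878) = 1.4099


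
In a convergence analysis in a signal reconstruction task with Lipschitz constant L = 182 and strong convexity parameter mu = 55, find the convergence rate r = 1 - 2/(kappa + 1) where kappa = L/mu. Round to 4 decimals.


Step 1: Compute the condition number.
kappa = L/mu = 182/55 = 3.3091
Step 2: Compute the convergence rate.
r = 1 - 2/(kappa + 1) = 1 - 2*mu/(L + mu) = (L - mu)/(L + mu) = 127/237 = 0.5359


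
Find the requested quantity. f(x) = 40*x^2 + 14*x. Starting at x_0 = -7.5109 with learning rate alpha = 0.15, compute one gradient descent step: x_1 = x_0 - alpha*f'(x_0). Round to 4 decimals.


We compute the gradient at x_0 and apply the update.
f'(x) = 80*x + 14
f'(-7.5109) = 80*-7.5109 + 14 = -586.872
x_1 = -7.5109 - 0.15*-586.872 = 80.5199


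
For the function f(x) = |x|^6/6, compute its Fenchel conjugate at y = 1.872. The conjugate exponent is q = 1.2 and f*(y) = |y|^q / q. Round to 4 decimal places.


The conjugate exponent q satisfies 1/p + 1/q = 1.
p = 6, so q = 6/(6 - 1) = 1.2
|y|^q = 1.872^1.2 = 2.1221
f*(1.872) = 2.1221 / 1.2 = 1.7684


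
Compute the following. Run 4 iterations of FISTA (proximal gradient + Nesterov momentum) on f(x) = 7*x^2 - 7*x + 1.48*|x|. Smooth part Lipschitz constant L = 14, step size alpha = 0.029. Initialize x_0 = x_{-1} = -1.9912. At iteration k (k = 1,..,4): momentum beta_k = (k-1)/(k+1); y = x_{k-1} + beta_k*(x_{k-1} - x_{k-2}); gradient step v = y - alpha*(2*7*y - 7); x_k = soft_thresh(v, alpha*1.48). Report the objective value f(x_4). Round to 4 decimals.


FISTA on f(x) = 7*x^2 - 7*x + 1.48*|x|
L = 14, alpha = 0.029
Iteration 1: beta = 0.0, y = -1.9912 + 0.0*(-1.9912 + 1.9912) = -1.9912
  grad(y) = -34.8768, v = y - alpha*grad = -0.9798
  prox(v) = soft_thresh(-0.9798, 0.0429) = -0.9369
Iteration 2: beta = 0.3333, y = -0.9369 + 0.3333*(-0.9369 + 1.9912) = -0.5854
  grad(y) = -15.1957, v = y - alpha*grad = -0.1447
  prox(v) = soft_thresh(-0.1447, 0.0429) = -0.1018
Iteration 3: beta = 0.5, y = -0.1018 + 0.5*(-0.1018 + 0.9369) = 0.3157
  grad(y) = -2.58, v = y - alpha*grad = 0.3905
  prox(v) = soft_thresh(0.3905, 0.0429) = 0.3476
Iteration 4: beta = 0.6, y = 0.3476 + 0.6*(0.3476 + 0.1018) = 0.6173
  grad(y) = 1.6417, v = y - alpha*grad = 0.5697
  prox(v) = soft_thresh(0.5697, 0.0429) = 0.5267
f(x_4) = 7*0.5267^2 - 7*0.5267 + 1.48*|0.5267| = -0.9654


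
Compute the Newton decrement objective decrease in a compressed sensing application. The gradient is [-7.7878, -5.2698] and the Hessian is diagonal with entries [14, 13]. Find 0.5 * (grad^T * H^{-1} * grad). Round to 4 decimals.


Step 1: H is diagonal, so H^(-1) * g = [-0.5563, -0.4054].
Step 2: g^T H^(-1) g = sum_i g_i^2 / H_ii
  = (-7.7878)^2/14 + (-5.2698)^2/13
  = 4.3321 + 2.1362 = 6.4683
Step 3: Objective decrease = 0.5 * g^T H^(-1) g = 3.2342


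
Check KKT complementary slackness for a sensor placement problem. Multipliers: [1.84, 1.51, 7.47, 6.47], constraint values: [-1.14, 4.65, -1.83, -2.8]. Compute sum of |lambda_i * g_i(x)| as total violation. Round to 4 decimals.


KKT complementary slackness check:
lambda_1 * g_1 = 1.84 * -1.14 = -2.0976
lambda_2 * g_2 = 1.51 * 4.65 = 7.0215
lambda_3 * g_3 = 7.47 * -1.83 = -13.6701
lambda_4 * g_4 = 6.47 * -2.8 = -18.116
Total violation = 2.0976 + 7.0215 + 13.6701 + 18.116 = 40.9052


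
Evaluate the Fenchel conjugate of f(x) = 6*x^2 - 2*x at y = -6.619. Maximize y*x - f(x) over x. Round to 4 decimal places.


f*(y) = sup_x {y*x - a*x^2 - b*x} = sup_x {(y-b)*x - a*x^2}
FOC: (y - b) - 2a*x = 0 => x* = (y - b)/(2a)
x* = (-6.619 + 2)/(2*6) = -0.3849
f*(-6.619) = (y-b)^2/(4a) = (-6.619 + 2)^2/(4*6)
= 21.3352/24 = 0.889


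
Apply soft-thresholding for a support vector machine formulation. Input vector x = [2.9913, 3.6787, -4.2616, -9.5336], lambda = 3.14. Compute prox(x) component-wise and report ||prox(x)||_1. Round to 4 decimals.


Soft-thresholding with lambda = 3.14:
prox(2.9913) = sign(2.9913)*max(|2.9913| - 3.14, 0) = 0.0
prox(3.6787) = sign(3.6787)*max(|3.6787| - 3.14, 0) = 0.5387
prox(-4.2616) = sign(-4.2616)*max(|-4.2616| - 3.14, 0) = -1.1216
prox(-9.5336) = sign(-9.5336)*max(|-9.5336| - 3.14, 0) = -6.3936
prox(x) = [0.0, 0.5387, -1.1216, -6.3936]
||prox(x)||_1 = 0.0 + 0.5387 + 1.1216 + 6.3936 = 8.0539


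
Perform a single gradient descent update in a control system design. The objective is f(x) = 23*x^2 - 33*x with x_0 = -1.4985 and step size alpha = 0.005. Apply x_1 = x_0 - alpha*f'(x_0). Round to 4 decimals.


We compute the gradient at x_0 and apply the update.
f'(x) = 46*x - 33
f'(-1.4985) = 46*-1.4985 - 33 = -101.931
x_1 = -1.4985 - 0.005*-101.931 = -0.9888


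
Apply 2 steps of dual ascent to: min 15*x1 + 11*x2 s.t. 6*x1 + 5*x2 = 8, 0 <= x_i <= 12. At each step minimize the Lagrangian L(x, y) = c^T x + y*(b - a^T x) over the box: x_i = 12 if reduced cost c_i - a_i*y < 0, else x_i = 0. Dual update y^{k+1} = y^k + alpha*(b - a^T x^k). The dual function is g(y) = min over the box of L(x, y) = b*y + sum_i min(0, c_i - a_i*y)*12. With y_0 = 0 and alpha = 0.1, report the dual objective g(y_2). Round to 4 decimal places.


Dual ascent for LP: min 15*x1 + 11*x2, 6*x1 + 5*x2 = 8, 0 <= x_i <= 12
Step 1: y^k = 0.0, reduced costs: (15.0, 11.0)
  x^k = (0.0, 0.0), subgradient = b - a^T x = 8.0
  y^{k+1} = 0.0 + 0.1*8.0 = 0.8
Step 2: y^k = 0.8, reduced costs: (10.2, 7.0)
  x^k = (0.0, 0.0), subgradient = b - a^T x = 8.0
  y^{k+1} = 0.8 + 0.1*8.0 = 1.6
Dual objective at y_2 = 1.6: reduced costs (5.4, 3.0), box minimizer x = (0.0, 0.0)
g(y_2) = b*y + (c1 - a1*y)*x1 + (c2 - a2*y)*x2 = 8*1.6 + 5.4*0.0 + 3.0*0.0 = 12.8 + 0.0 + 0.0 = 12.8


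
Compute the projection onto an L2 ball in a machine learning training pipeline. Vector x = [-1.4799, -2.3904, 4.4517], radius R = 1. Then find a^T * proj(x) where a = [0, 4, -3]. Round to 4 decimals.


Step 1: Compute ||x|| (intermediates to 6 decimals).
||x|| = sqrt((-1.4799)^2 + (-2.3904)^2 + 4.4517^2) = 5.265145
Step 2: Project.
Since ||x|| > R, scale = R/||x|| = 1/5.265145 = 0.189928, proj(x) = scale * x
proj(x) = [-0.281074, -0.454004, 0.845502]
Step 3: Dot product.
a^T * proj(x) = 0*(-0.281074) + 4*(-0.454004) - 3*0.845502 = -4.3525


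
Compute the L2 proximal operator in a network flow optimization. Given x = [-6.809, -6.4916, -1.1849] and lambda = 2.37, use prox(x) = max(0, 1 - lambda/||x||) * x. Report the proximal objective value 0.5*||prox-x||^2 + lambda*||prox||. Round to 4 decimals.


Step 1: Compute ||x||.
||x|| = 9.4819
Step 2: Compute scaling factor.
scale = max(0, 1 - 2.37/9.4819) = 0.7501
Step 3: prox(x) = [-5.1071, -4.869, -0.8887]
||prox(x)|| = 7.1119
Step 4: Proximal objective.
0.5*||prox-x||^2 = 2.8085
lambda*||prox|| = 16.8552
Total = 19.6638


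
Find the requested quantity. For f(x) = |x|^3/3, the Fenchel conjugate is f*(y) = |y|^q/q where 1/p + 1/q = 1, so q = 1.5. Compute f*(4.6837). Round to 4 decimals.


The conjugate exponent q satisfies 1/p + 1/q = 1.
p = 3, so q = 3/(3 - 1) = 1.5
|y|^q = 4.6837^1.5 = 10.1364
f*(4.6837) = 10.1364 / 1.5 = 6.7576


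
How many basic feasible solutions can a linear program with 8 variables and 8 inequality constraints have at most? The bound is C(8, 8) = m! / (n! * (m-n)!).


Each vertex corresponds to some choice of n active constraints out of m, so the number of vertices is at most C(m, n) = m! / (n!(m-n)!).
m = 8, n = 8
Numerator: 8 * 7 * 6 * 5 * 4 * 3 * 2 * 1
Denominator: 8! = 40320
C(8, 8) = 1


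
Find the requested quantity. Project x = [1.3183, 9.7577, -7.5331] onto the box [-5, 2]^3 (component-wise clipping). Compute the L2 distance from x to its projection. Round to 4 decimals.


Project each component onto [-5, 2].
clip(1.3183) = 1.3183, clip(9.7577) = 2.0, clip(-7.5331) = -5.0
Projection = [1.3183, 2.0, -5.0]
Squared diffs: [0.0, 60.1819, 6.4166]
Distance = sqrt(66.5985) = 8.1608


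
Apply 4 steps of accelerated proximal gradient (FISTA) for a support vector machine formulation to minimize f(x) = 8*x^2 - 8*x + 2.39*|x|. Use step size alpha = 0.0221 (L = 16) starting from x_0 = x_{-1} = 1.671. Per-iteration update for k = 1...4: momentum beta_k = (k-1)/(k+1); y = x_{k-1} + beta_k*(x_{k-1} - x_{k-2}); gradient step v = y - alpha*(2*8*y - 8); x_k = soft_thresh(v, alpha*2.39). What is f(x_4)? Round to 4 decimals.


FISTA on f(x) = 8*x^2 - 8*x + 2.39*|x|
L = 16, alpha = 0.0221
Iteration 1: beta = 0.0, y = 1.671 + 0.0*(1.671 - 1.671) = 1.671
  grad(y) = 18.736, v = y - alpha*grad = 1.2569
  prox(v) = soft_thresh(1.2569, 0.0528) = 1.2041
Iteration 2: beta = 0.3333, y = 1.2041 + 0.3333*(1.2041 - 1.671) = 1.0485
  grad(y) = 8.7758, v = y - alpha*grad = 0.8545
  prox(v) = soft_thresh(0.8545, 0.0528) = 0.8017
Iteration 3: beta = 0.5, y = 0.8017 + 0.5*(0.8017 - 1.2041) = 0.6005
  grad(y) = 1.6084, v = y - alpha*grad = 0.565
  prox(v) = soft_thresh(0.565, 0.0528) = 0.5122
Iteration 4: beta = 0.6, y = 0.5122 + 0.6*(0.5122 - 0.8017) = 0.3384
  grad(y) = -2.5852, v = y - alpha*grad = 0.3956
  prox(v) = soft_thresh(0.3956, 0.0528) = 0.3427
f(x_4) = 8*0.3427^2 - 8*0.3427 + 2.39*|0.3427| = -0.983


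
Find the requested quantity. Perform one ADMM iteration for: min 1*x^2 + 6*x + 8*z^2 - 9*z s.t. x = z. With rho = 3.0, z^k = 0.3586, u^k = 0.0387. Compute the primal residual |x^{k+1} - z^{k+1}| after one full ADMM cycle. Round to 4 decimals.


ADMM iteration with rho = 3.0, z^k = 0.3586, u^k = 0.0387
Step 1: x-update.
Minimize 1*x^2 + 6*x + (3.0/2)*(x - 0.3586 + 0.0387)^2
FOC: (2*1 + 3.0)*x = -6 + 3.0*(0.3586 - 0.0387)
x^{k+1} = -1.0081
Step 2: z-update.
Minimize 8*z^2 - 9*z + (3.0/2)*(-1.0081 - z + 0.0387)^2
FOC: (2*8 + 3.0)*z = 9 + 3.0*(-1.0081 + 0.0387)
z^{k+1} = 0.3206
Step 3: u-update.
u^{k+1} = 0.0387 - 1.0081 - 0.3206 = -1.29
Step 4: Primal residual = |-1.0081 - 0.3206| = 1.3287


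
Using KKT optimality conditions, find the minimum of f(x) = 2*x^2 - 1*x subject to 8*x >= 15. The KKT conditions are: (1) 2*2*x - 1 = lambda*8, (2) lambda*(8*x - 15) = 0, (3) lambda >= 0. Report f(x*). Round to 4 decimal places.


Step 1: Try lambda = 0 (constraint inactive).
x_unc = 1/(2*2) = 0.25
Check: 8*0.25 = 2.0 < 15 -- violated!
Step 2: Constraint must be active: 8*x = 15
x* = 15/8 = 1.875
lambda = (2*2*1.875 - 1)/8 = 0.8125
Step 3: Compute optimal value.
f(x*) = 2*1.875^2 - 1*1.875 = 5.1563


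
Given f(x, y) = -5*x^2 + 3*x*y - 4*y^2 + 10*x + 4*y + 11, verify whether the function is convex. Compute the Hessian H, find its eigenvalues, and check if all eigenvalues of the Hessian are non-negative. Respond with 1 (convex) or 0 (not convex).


The Hessian of f(x,y) = -5*x^2 + 3*x*y - 4*y^2 + 10*x + 4*y + 11 is:
H = [[-10, 3], [3, -8]]
Trace = -10 - 8 = -18
Determinant = -10*-8 - (3)^2 = 71
Discriminant = (-18)^2 - 4*71 = 40.0
Eigenvalues: lambda_1 = -12.1623, lambda_2 = -5.8377
The function is not convex.

0


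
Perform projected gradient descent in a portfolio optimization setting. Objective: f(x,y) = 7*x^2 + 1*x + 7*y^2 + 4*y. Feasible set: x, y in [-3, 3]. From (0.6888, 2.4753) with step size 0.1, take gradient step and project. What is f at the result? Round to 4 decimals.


Step 1: Compute gradient at (0.6888, 2.4753).
grad_x = 2*7*0.6888 + 1 = 10.6432
grad_y = 2*7*2.4753 + 4 = 38.6542
Step 2: Gradient step.
x_raw = 0.6888 - 0.1*10.6432 = -0.3755
y_raw = 2.4753 - 0.1*38.6542 = -1.3901
Step 3: Project onto [-3, 3].
x_proj = clip(-0.3755) = -0.3755
y_proj = clip(-1.3901) = -1.3901
Step 4: Evaluate f.
f(-0.3755, -1.3901) = 8.5781


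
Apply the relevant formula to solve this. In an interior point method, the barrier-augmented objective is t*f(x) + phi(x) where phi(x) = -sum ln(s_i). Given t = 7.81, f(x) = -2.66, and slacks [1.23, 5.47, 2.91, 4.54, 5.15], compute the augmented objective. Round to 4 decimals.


Step 1: Compute log-barrier.
ln values: [0.207, 1.6993, 1.0682, 1.5129, 1.639]
phi = -(0.207 + 1.6993 + 1.0682 + 1.5129 + 1.639) = -6.1264
Step 2: Compute augmented objective.
t*f(x) = 7.81*-2.66 = -20.7746
Total = -20.7746 - 6.1264 = -26.901


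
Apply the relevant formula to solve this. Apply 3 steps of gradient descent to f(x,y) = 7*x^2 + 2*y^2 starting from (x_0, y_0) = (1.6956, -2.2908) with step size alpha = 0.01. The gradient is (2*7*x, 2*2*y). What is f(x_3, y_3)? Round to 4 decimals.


Gradient descent on f(x,y) = 7*x^2 + 2*y^2.
Starting point: (1.6956, -2.2908), alpha = 0.01
Step 1: grad_x = 2*7*1.6956 = 23.7384, grad_y = 2*2*-2.2908 = -9.1632
  x_1 = 1.6956 - 0.01*23.7384 = 1.4582
  y_1 = -2.2908 - 0.01*-9.1632 = -2.1992
Step 2: grad_x = 2*7*1.4582 = 20.415, grad_y = 2*2*-2.1992 = -8.7967
  x_2 = 1.4582 - 0.01*20.415 = 1.2541
  y_2 = -2.1992 - 0.01*-8.7967 = -2.1112
Step 3: grad_x = 2*7*1.2541 = 17.5569, grad_y = 2*2*-2.1112 = -8.4448
  x_3 = 1.2541 - 0.01*17.5569 = 1.0785
  y_3 = -2.1112 - 0.01*-8.4448 = -2.0268
f(1.0785, -2.0268) = 7*1.0785^2 + 2*(-2.0268)^2 = 16.3575


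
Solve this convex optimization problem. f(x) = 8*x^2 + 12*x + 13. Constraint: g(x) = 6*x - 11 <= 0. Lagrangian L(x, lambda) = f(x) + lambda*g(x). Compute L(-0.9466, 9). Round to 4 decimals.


Step 1: Evaluate f(x).
f(-0.9466) = 8*(-0.9466)^2 + 12*(-0.9466) + 13 = 8.8092
Step 2: Evaluate g(x).
g(-0.9466) = 6*-0.9466 - 11 = -16.6796
Step 3: Compute Lagrangian.
L = 8.8092 + 9*-16.6796 = -141.3072


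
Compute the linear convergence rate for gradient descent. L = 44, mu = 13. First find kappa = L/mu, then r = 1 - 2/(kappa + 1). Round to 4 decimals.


Step 1: Compute the condition number.
kappa = L/mu = 44/13 = 3.3846
Step 2: Compute the convergence rate.
r = 1 - 2/(kappa + 1) = 1 - 2*mu/(L + mu) = (L - mu)/(L + mu) = 31/57 = 0.5439


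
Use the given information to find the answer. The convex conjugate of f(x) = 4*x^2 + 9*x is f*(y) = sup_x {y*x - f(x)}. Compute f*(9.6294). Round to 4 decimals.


f*(y) = sup_x {y*x - a*x^2 - b*x} = sup_x {(y-b)*x - a*x^2}
FOC: (y - b) - 2a*x = 0 => x* = (y - b)/(2a)
x* = (9.6294 - 9)/(2*4) = 0.0787
f*(9.6294) = (y-b)^2/(4a) = (9.6294 - 9)^2/(4*4)
= 0.3961/16 = 0.0248


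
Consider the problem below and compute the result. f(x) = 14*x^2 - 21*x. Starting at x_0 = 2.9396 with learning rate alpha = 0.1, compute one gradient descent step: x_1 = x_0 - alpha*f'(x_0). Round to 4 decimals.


We compute the gradient at x_0 and apply the update.
f'(x) = 28*x - 21
f'(2.9396) = 28*2.9396 - 21 = 61.3088
x_1 = 2.9396 - 0.1*61.3088 = -3.1913


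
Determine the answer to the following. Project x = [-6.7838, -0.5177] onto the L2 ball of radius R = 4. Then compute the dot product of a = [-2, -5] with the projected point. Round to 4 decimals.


Step 1: Compute ||x|| (intermediates to 6 decimals).
||x|| = sqrt((-6.7838)^2 + (-0.5177)^2) = 6.803525
Step 2: Project.
Since ||x|| > R, scale = R/||x|| = 4/6.803525 = 0.587931, proj(x) = scale * x
proj(x) = [-3.988406, -0.304372]
Step 3: Dot product.
a^T * proj(x) = -2*(-3.988406) - 5*(-0.304372) = 9.4987


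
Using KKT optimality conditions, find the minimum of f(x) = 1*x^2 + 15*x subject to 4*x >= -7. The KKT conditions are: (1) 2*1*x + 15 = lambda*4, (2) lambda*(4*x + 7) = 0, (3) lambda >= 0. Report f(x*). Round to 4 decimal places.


Step 1: Try lambda = 0 (constraint inactive).
x_unc = -15/(2*1) = -7.5
Check: 4*-7.5 = -30.0 < -7 -- violated!
Step 2: Constraint must be active: 4*x = -7
x* = -7/4 = -1.75
lambda = (2*1*(-1.75) + 15)/4 = 2.875
Step 3: Compute optimal value.
f(x*) = 1*(-1.75)^2 + 15*(-1.75) = -23.1875


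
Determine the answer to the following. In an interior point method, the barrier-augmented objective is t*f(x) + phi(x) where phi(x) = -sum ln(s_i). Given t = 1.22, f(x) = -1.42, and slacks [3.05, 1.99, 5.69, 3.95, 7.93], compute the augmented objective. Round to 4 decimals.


Step 1: Compute log-barrier.
ln values: [1.1151, 0.6881, 1.7387, 1.3737, 2.0707]
phi = -(1.1151 + 0.6881 + 1.7387 + 1.3737 + 2.0707) = -6.9864
Step 2: Compute augmented objective.
t*f(x) = 1.22*-1.42 = -1.7324
Total = -1.7324 - 6.9864 = -8.7188


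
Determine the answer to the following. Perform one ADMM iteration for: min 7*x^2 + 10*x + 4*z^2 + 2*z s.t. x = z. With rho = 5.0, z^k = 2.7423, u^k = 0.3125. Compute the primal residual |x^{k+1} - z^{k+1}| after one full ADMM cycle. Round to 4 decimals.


ADMM iteration with rho = 5.0, z^k = 2.7423, u^k = 0.3125
Step 1: x-update.
Minimize 7*x^2 + 10*x + (5.0/2)*(x - 2.7423 + 0.3125)^2
FOC: (2*7 + 5.0)*x = -10 + 5.0*(2.7423 - 0.3125)
x^{k+1} = 0.1131
Step 2: z-update.
Minimize 4*z^2 + 2*z + (5.0/2)*(0.1131 - z + 0.3125)^2
FOC: (2*4 + 5.0)*z = -2 + 5.0*(0.1131 + 0.3125)
z^{k+1} = 0.0098
Step 3: u-update.
u^{k+1} = 0.3125 + 0.1131 - 0.0098 = 0.4158
Step 4: Primal residual = |0.1131 - 0.0098| = 0.1033


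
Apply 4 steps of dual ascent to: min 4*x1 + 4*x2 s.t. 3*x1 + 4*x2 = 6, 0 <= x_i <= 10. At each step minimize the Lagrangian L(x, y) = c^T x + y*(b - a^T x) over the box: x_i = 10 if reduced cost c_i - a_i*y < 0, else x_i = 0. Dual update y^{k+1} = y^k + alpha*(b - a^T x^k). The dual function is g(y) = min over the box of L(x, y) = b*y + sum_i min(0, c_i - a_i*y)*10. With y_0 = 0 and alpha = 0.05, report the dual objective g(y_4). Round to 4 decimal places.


Dual ascent for LP: min 4*x1 + 4*x2, 3*x1 + 4*x2 = 6, 0 <= x_i <= 10
Step 1: y^k = 0.0, reduced costs: (4.0, 4.0)
  x^k = (0.0, 0.0), subgradient = b - a^T x = 6.0
  y^{k+1} = 0.0 + 0.05*6.0 = 0.3
Step 2: y^k = 0.3, reduced costs: (3.1, 2.8)
  x^k = (0.0, 0.0), subgradient = b - a^T x = 6.0
  y^{k+1} = 0.3 + 0.05*6.0 = 0.6
Step 3: y^k = 0.6, reduced costs: (2.2, 1.6)
  x^k = (0.0, 0.0), subgradient = b - a^T x = 6.0
  y^{k+1} = 0.6 + 0.05*6.0 = 0.9
Step 4: y^k = 0.9, reduced costs: (1.3, 0.4)
  x^k = (0.0, 0.0), subgradient = b - a^T x = 6.0
  y^{k+1} = 0.9 + 0.05*6.0 = 1.2
Dual objective at y_4 = 1.2: reduced costs (0.4, -0.8), box minimizer x = (0.0, 10.0)
g(y_4) = b*y + (c1 - a1*y)*x1 + (c2 - a2*y)*x2 = 6*1.2 + 0.4*0.0 + (-0.8)*10.0 = 7.2 + 0.0 - 8.0 = -0.8


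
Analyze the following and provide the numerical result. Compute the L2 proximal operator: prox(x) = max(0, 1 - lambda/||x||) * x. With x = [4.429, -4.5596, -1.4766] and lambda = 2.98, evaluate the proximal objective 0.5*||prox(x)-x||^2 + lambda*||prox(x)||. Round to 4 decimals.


Step 1: Compute ||x||.
||x|| = 6.5258
Step 2: Compute scaling factor.
scale = max(0, 1 - 2.98/6.5258) = 0.5434
Step 3: prox(x) = [2.4065, -2.4775, -0.8023]
||prox(x)|| = 3.5458
Step 4: Proximal objective.
0.5*||prox-x||^2 = 4.4402
lambda*||prox|| = 10.5665
Total = 15.0067


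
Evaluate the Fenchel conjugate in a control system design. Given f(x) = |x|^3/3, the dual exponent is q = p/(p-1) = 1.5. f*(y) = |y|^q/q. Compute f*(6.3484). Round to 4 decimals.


The conjugate exponent q satisfies 1/p + 1/q = 1.
p = 3, so q = 3/(3 - 1) = 1.5
|y|^q = 6.3484^1.5 = 15.9954
f*(6.3484) = 15.9954 / 1.5 = 10.6636
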